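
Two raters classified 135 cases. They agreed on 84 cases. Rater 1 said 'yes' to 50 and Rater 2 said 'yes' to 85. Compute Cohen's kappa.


P_o = 84/135 = 0.622222
P_e = (50*85 + 85*50) / 18225 = 0.466392
kappa = (P_o - P_e) / (1 - P_e)
kappa = (0.622222 - 0.466392) / (1 - 0.466392)
kappa = 0.292

0.292


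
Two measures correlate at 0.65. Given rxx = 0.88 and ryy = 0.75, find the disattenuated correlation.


r_corrected = rxy / sqrt(rxx * ryy)
= 0.65 / sqrt(0.88 * 0.75)
= 0.65 / sqrt(0.66)
= 0.65 / 0.812404
r_corrected = 0.8001

0.8001


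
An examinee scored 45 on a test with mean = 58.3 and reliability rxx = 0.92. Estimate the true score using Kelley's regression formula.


T_est = rxx * X + (1 - rxx) * mean
T_est = 0.92 * 45 + 0.08 * 58.3
T_est = 41.4 + 4.664
T_est = 46.064

46.064


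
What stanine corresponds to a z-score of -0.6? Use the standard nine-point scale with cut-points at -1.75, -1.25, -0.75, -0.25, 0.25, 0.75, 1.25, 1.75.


Stanine boundaries: [-1.75, -1.25, -0.75, -0.25, 0.25, 0.75, 1.25, 1.75]
z = -0.6
Check each boundary:
  z >= -1.75 -> could be stanine 2
  z >= -1.25 -> could be stanine 3
  z >= -0.75 -> could be stanine 4
  z < -0.25
  z < 0.25
  z < 0.75
  z < 1.25
  z < 1.75
Highest qualifying boundary gives stanine = 4

4


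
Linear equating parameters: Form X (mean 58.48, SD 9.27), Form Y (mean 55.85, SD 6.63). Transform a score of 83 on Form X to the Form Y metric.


slope = SD_Y / SD_X = 6.63 / 9.27 ~ 0.7152
intercept = mean_Y - slope * mean_X = 55.85 - (6.63 / 9.27) * 58.48 ~ 14.0245
Y = slope * X + intercept. To avoid rounding drift from the rounded slope/intercept, evaluate the equivalent form Y = mean_Y + SD_Y * (X - mean_X) / SD_X at full precision:
Y = 55.85 + 6.63 * (83 - 58.48) / 9.27
Y = 55.85 + 6.63 * 24.52 / 9.27
Y = 55.85 + 162.5676 / 9.27
Y = 55.85 + 17.537
Y = 73.387

73.387


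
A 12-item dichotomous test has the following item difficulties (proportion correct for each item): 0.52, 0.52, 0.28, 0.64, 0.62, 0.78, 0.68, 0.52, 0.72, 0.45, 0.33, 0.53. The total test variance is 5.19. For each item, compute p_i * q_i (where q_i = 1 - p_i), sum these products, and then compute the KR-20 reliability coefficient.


For each item, compute p_i * q_i:
  Item 1: 0.52 * 0.48 = 0.2496
  Item 2: 0.52 * 0.48 = 0.2496
  Item 3: 0.28 * 0.72 = 0.2016
  Item 4: 0.64 * 0.36 = 0.2304
  Item 5: 0.62 * 0.38 = 0.2356
  Item 6: 0.78 * 0.22 = 0.1716
  Item 7: 0.68 * 0.32 = 0.2176
  Item 8: 0.52 * 0.48 = 0.2496
  Item 9: 0.72 * 0.28 = 0.2016
  Item 10: 0.45 * 0.55 = 0.2475
  Item 11: 0.33 * 0.67 = 0.2211
  Item 12: 0.53 * 0.47 = 0.2491
Sum(p_i * q_i) = 0.2496 + 0.2496 + 0.2016 + 0.2304 + 0.2356 + 0.1716 + 0.2176 + 0.2496 + 0.2016 + 0.2475 + 0.2211 + 0.2491 = 2.7249
KR-20 = (k/(k-1)) * (1 - Sum(p_i*q_i) / Var_total)
= (12/11) * (1 - 2.7249/5.19)
= 1.0909 * 0.475
KR-20 = 0.5182

0.5182


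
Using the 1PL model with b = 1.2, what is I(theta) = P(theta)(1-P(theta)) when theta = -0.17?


P = 1/(1+exp(-(-0.17-1.2))) = 0.2026
I = P*(1-P) = 0.2026 * 0.7974
I = 0.1616

0.1616


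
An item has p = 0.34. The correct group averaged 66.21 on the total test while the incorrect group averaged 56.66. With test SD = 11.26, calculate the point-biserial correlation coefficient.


q = 1 - p = 0.66
rpb = ((M1 - M0) / SD) * sqrt(p * q)
rpb = ((66.21 - 56.66) / 11.26) * sqrt(0.34 * 0.66)
rpb = 0.4018

0.4018


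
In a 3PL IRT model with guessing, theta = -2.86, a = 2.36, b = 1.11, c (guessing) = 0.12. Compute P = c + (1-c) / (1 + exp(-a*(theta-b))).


logit = 2.36*(-2.86 - 1.11) = -9.3692
P* = 1/(1 + exp(--9.3692)) = 0.0001
P = 0.12 + (1 - 0.12) * 0.0001
P = 0.1201

0.1201


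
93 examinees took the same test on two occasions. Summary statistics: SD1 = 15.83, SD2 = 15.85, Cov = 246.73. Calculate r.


r = cov(X,Y) / (SD_X * SD_Y)
r = 246.73 / (15.83 * 15.85)
r = 246.73 / 250.9055
r = 0.9834

0.9834


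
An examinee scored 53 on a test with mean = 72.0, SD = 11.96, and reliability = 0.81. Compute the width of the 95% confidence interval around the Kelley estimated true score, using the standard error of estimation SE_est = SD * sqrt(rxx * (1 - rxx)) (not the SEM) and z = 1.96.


True score estimate = 0.81*53 + 0.19*72.0 = 56.61
SE_est = SD * sqrt(rxx * (1 - rxx)) = 11.96 * sqrt(0.81 * 0.19) = 11.96 * sqrt(0.1539) = 4.691919
CI = T_est +/- z * SE_est, so width = 2 * z * SE_est = 2 * 1.96 * 4.691919
Width = 18.3923

18.3923


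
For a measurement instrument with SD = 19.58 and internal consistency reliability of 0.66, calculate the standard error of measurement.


SEM = SD * sqrt(1 - rxx)
SEM = 19.58 * sqrt(1 - 0.66)
SEM = 19.58 * sqrt(0.34) = 19.58 * 0.583095
SEM = 11.417

11.417


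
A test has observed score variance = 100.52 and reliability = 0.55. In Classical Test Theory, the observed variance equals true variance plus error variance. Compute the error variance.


var_true = rxx * var_obs = 0.55 * 100.52 = 55.286
var_error = var_obs - var_true
var_error = 100.52 - 55.286
var_error = 45.234

45.234


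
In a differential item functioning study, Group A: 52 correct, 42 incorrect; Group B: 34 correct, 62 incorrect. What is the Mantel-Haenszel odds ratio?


Odds_A = 52/42 = 1.2381
Odds_B = 34/62 = 0.5484
OR = Odds_A / Odds_B = 1.2381 / 0.5484
Exactly, OR = (52 * 62) / (42 * 34) = 3224 / 1428
OR = 2.2577

2.2577


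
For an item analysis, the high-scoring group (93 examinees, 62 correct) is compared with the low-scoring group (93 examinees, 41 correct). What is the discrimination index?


p_upper = 62/93 = 0.6667
p_lower = 41/93 = 0.4409
D = 0.6667 - 0.4409 = 0.2258

0.2258


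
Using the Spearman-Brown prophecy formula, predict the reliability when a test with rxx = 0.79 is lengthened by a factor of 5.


r_new = (n * rxx) / (1 + (n-1) * rxx)
r_new = (5 * 0.79) / (1 + 4 * 0.79)
r_new = 3.95 / 4.16
r_new = 0.9495

0.9495


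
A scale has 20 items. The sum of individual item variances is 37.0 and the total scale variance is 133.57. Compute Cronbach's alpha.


alpha = (k/(k-1)) * (1 - sum(si^2)/s_total^2)
= (20/19) * (1 - 37.0/133.57)
alpha = 0.761

0.761


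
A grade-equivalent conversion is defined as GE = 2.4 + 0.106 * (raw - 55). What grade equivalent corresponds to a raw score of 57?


raw - median = 57 - 55 = 2
slope * diff = 0.106 * 2 = 0.212
GE = 2.4 + 0.212
GE = 2.612

2.612


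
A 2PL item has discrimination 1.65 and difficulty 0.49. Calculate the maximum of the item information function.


For 2PL, max info at theta = b = 0.49
I_max = a^2 / 4 = 1.65^2 / 4
= 2.7225 / 4
I_max = 0.6806

0.6806


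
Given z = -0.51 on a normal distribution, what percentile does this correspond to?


CDF(z) = 0.5 * (1 + erf(z/sqrt(2)))
erf(-0.3606) = -0.3899
CDF = 0.305
Percentile rank = 0.305 * 100 = 30.5

30.5


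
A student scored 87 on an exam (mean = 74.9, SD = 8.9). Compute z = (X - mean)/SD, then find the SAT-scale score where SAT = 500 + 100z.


z = (X - mean) / SD = (87 - 74.9) / 8.9
z = 12.1 / 8.9
z = 1.3596
SAT-scale = SAT = 500 + 100z
Carry z at full precision (z = 12.1 / 8.9) into the conversion:
SAT-scale = 500 + 100 * (12.1 / 8.9) = 500 + 1210 / 8.9
SAT-scale = 500 + 135.9551
SAT-scale = 635.9551

635.9551


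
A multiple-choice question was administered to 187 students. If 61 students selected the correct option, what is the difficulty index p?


Item difficulty p = number correct / total examinees
p = 61 / 187
p = 0.3262

0.3262


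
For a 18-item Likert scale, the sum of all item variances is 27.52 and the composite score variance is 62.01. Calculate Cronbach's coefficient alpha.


alpha = (k/(k-1)) * (1 - sum(si^2)/s_total^2)
= (18/17) * (1 - 27.52/62.01)
alpha = 0.5889

0.5889


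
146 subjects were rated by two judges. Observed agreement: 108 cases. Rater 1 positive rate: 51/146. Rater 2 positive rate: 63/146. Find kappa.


P_o = 108/146 = 0.739726
P_e = (51*63 + 95*83) / 21316 = 0.520642
kappa = (P_o - P_e) / (1 - P_e)
kappa = (0.739726 - 0.520642) / (1 - 0.520642)
kappa = 0.457

0.457


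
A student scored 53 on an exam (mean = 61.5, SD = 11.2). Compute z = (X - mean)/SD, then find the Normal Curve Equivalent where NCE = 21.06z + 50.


z = (X - mean) / SD = (53 - 61.5) / 11.2
z = -8.5 / 11.2
z = -0.7589
NCE = NCE = 21.06z + 50
Carry z at full precision (z = -8.5 / 11.2) into the conversion:
NCE = 21.06 * (-8.5 / 11.2) + 50 = -179.01 / 11.2 + 50
NCE = -15.983 + 50
NCE = 34.017

34.017


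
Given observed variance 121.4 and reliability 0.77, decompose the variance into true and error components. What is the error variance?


var_true = rxx * var_obs = 0.77 * 121.4 = 93.478
var_error = var_obs - var_true
var_error = 121.4 - 93.478
var_error = 27.922

27.922


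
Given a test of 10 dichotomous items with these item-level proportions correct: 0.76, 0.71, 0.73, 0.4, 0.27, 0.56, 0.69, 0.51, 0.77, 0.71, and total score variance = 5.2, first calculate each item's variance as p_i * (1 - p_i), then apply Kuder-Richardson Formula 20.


For each item, compute p_i * q_i:
  Item 1: 0.76 * 0.24 = 0.1824
  Item 2: 0.71 * 0.29 = 0.2059
  Item 3: 0.73 * 0.27 = 0.1971
  Item 4: 0.4 * 0.6 = 0.24
  Item 5: 0.27 * 0.73 = 0.1971
  Item 6: 0.56 * 0.44 = 0.2464
  Item 7: 0.69 * 0.31 = 0.2139
  Item 8: 0.51 * 0.49 = 0.2499
  Item 9: 0.77 * 0.23 = 0.1771
  Item 10: 0.71 * 0.29 = 0.2059
Sum(p_i * q_i) = 0.1824 + 0.2059 + 0.1971 + 0.24 + 0.1971 + 0.2464 + 0.2139 + 0.2499 + 0.1771 + 0.2059 = 2.1157
KR-20 = (k/(k-1)) * (1 - Sum(p_i*q_i) / Var_total)
= (10/9) * (1 - 2.1157/5.2)
= 1.1111 * 0.5931
KR-20 = 0.659

0.659


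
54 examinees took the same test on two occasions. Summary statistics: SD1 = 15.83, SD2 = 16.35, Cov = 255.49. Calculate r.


r = cov(X,Y) / (SD_X * SD_Y)
r = 255.49 / (15.83 * 16.35)
r = 255.49 / 258.8205
r = 0.9871

0.9871


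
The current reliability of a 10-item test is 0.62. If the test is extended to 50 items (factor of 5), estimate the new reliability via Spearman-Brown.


r_new = (n * rxx) / (1 + (n-1) * rxx)
r_new = (5 * 0.62) / (1 + 4 * 0.62)
r_new = 3.1 / 3.48
r_new = 0.8908

0.8908


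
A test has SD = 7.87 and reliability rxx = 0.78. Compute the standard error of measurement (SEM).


SEM = SD * sqrt(1 - rxx)
SEM = 7.87 * sqrt(1 - 0.78)
SEM = 7.87 * sqrt(0.22) = 7.87 * 0.469042
SEM = 3.6914

3.6914


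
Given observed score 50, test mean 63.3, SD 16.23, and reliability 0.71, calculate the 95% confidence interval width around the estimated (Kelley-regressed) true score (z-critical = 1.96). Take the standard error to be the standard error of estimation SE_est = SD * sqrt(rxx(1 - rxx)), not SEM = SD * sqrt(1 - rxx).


True score estimate = 0.71*50 + 0.29*63.3 = 53.857
SE_est = SD * sqrt(rxx * (1 - rxx)) = 16.23 * sqrt(0.71 * 0.29) = 16.23 * sqrt(0.2059) = 7.364558
CI = T_est +/- z * SE_est, so width = 2 * z * SE_est = 2 * 1.96 * 7.364558
Width = 28.8691

28.8691


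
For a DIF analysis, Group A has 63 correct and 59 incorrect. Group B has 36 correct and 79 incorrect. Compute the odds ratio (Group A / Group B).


Odds_A = 63/59 = 1.0678
Odds_B = 36/79 = 0.4557
OR = Odds_A / Odds_B = 1.0678 / 0.4557
Exactly, OR = (63 * 79) / (59 * 36) = 4977 / 2124
OR = 2.3432

2.3432


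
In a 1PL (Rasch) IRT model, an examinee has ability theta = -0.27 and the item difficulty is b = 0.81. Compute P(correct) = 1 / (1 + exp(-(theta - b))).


theta - b = -0.27 - 0.81 = -1.08
exp(-(theta - b)) = exp(1.08) = 2.9447
P = 1 / (1 + 2.9447)
P = 0.2535

0.2535


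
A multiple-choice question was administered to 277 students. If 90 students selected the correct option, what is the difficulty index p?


Item difficulty p = number correct / total examinees
p = 90 / 277
p = 0.3249

0.3249


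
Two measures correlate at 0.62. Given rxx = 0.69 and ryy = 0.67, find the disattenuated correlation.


r_corrected = rxy / sqrt(rxx * ryy)
= 0.62 / sqrt(0.69 * 0.67)
= 0.62 / sqrt(0.4623)
= 0.62 / 0.679926
r_corrected = 0.9119

0.9119


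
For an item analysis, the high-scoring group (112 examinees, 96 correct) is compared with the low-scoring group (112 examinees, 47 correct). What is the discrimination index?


p_upper = 96/112 = 0.8571
p_lower = 47/112 = 0.4196
D = 0.8571 - 0.4196 = 0.4375

0.4375


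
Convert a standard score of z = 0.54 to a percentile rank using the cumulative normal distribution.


CDF(z) = 0.5 * (1 + erf(z/sqrt(2)))
erf(0.3818) = 0.4108
CDF = 0.7054
Percentile rank = 0.7054 * 100 = 70.54

70.54


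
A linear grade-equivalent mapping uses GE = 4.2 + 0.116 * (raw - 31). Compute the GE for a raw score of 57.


raw - median = 57 - 31 = 26
slope * diff = 0.116 * 26 = 3.016
GE = 4.2 + 3.016
GE = 7.216

7.216


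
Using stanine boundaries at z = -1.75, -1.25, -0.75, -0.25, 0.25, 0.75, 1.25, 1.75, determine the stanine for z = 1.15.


Stanine boundaries: [-1.75, -1.25, -0.75, -0.25, 0.25, 0.75, 1.25, 1.75]
z = 1.15
Check each boundary:
  z >= -1.75 -> could be stanine 2
  z >= -1.25 -> could be stanine 3
  z >= -0.75 -> could be stanine 4
  z >= -0.25 -> could be stanine 5
  z >= 0.25 -> could be stanine 6
  z >= 0.75 -> could be stanine 7
  z < 1.25
  z < 1.75
Highest qualifying boundary gives stanine = 7

7


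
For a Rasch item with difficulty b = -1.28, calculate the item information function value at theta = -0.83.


P = 1/(1+exp(-(-0.83--1.28))) = 0.6106
I = P*(1-P) = 0.6106 * 0.3894
I = 0.2378

0.2378


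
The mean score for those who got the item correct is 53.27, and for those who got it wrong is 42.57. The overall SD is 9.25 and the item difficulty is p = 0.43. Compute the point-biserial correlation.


q = 1 - p = 0.57
rpb = ((M1 - M0) / SD) * sqrt(p * q)
rpb = ((53.27 - 42.57) / 9.25) * sqrt(0.43 * 0.57)
rpb = 0.5727

0.5727


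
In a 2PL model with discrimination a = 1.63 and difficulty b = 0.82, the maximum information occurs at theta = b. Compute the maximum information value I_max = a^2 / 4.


For 2PL, max info at theta = b = 0.82
I_max = a^2 / 4 = 1.63^2 / 4
= 2.6569 / 4
I_max = 0.6642

0.6642


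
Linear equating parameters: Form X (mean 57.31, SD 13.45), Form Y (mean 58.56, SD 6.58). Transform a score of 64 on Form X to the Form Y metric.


slope = SD_Y / SD_X = 6.58 / 13.45 ~ 0.4892
intercept = mean_Y - slope * mean_X = 58.56 - (6.58 / 13.45) * 57.31 ~ 30.5228
Y = slope * X + intercept. To avoid rounding drift from the rounded slope/intercept, evaluate the equivalent form Y = mean_Y + SD_Y * (X - mean_X) / SD_X at full precision:
Y = 58.56 + 6.58 * (64 - 57.31) / 13.45
Y = 58.56 + 6.58 * 6.69 / 13.45
Y = 58.56 + 44.0202 / 13.45
Y = 58.56 + 3.2729
Y = 61.8329

61.8329


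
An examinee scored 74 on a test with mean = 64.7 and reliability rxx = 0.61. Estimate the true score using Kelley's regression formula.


T_est = rxx * X + (1 - rxx) * mean
T_est = 0.61 * 74 + 0.39 * 64.7
T_est = 45.14 + 25.233
T_est = 70.373

70.373


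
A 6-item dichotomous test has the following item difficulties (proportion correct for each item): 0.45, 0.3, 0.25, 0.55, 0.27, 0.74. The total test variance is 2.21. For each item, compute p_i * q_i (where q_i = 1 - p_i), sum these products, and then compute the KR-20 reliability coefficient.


For each item, compute p_i * q_i:
  Item 1: 0.45 * 0.55 = 0.2475
  Item 2: 0.3 * 0.7 = 0.21
  Item 3: 0.25 * 0.75 = 0.1875
  Item 4: 0.55 * 0.45 = 0.2475
  Item 5: 0.27 * 0.73 = 0.1971
  Item 6: 0.74 * 0.26 = 0.1924
Sum(p_i * q_i) = 0.2475 + 0.21 + 0.1875 + 0.2475 + 0.1971 + 0.1924 = 1.282
KR-20 = (k/(k-1)) * (1 - Sum(p_i*q_i) / Var_total)
= (6/5) * (1 - 1.282/2.21)
= 1.2 * 0.4199
KR-20 = 0.5039

0.5039


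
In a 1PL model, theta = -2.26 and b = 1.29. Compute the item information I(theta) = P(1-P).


P = 1/(1+exp(-(-2.26-1.29))) = 0.0279
I = P*(1-P) = 0.0279 * 0.9721
I = 0.0271

0.0271


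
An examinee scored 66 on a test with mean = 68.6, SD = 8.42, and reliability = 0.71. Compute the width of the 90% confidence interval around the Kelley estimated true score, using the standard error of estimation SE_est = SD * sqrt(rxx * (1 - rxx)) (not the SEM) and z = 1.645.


True score estimate = 0.71*66 + 0.29*68.6 = 66.754
SE_est = SD * sqrt(rxx * (1 - rxx)) = 8.42 * sqrt(0.71 * 0.29) = 8.42 * sqrt(0.2059) = 3.820676
CI = T_est +/- z * SE_est, so width = 2 * z * SE_est = 2 * 1.645 * 3.820676
Width = 12.57

12.57


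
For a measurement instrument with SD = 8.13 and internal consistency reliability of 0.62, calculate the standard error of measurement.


SEM = SD * sqrt(1 - rxx)
SEM = 8.13 * sqrt(1 - 0.62)
SEM = 8.13 * sqrt(0.38) = 8.13 * 0.616441
SEM = 5.0117

5.0117


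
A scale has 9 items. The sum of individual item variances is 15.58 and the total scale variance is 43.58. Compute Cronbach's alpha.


alpha = (k/(k-1)) * (1 - sum(si^2)/s_total^2)
= (9/8) * (1 - 15.58/43.58)
alpha = 0.7228

0.7228


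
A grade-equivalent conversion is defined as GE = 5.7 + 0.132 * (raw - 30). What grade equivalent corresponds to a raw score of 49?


raw - median = 49 - 30 = 19
slope * diff = 0.132 * 19 = 2.508
GE = 5.7 + 2.508
GE = 8.208

8.208


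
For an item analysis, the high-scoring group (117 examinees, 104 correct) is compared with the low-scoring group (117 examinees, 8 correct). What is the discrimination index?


p_upper = 104/117 = 0.8889
p_lower = 8/117 = 0.0684
D = 0.8889 - 0.0684 = 0.8205

0.8205


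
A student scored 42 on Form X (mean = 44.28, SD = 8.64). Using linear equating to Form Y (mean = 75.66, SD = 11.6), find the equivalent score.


slope = SD_Y / SD_X = 11.6 / 8.64 ~ 1.3426
intercept = mean_Y - slope * mean_X = 75.66 - (11.6 / 8.64) * 44.28 ~ 16.21
Y = slope * X + intercept. To avoid rounding drift from the rounded slope/intercept, evaluate the equivalent form Y = mean_Y + SD_Y * (X - mean_X) / SD_X at full precision:
Y = 75.66 + 11.6 * (42 - 44.28) / 8.64
Y = 75.66 - 11.6 * 2.28 / 8.64
Y = 75.66 - 26.448 / 8.64
Y = 75.66 - 3.0611
Y = 72.5989

72.5989


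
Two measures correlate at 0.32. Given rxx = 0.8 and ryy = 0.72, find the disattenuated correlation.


r_corrected = rxy / sqrt(rxx * ryy)
= 0.32 / sqrt(0.8 * 0.72)
= 0.32 / sqrt(0.576)
= 0.32 / 0.758947
r_corrected = 0.4216

0.4216


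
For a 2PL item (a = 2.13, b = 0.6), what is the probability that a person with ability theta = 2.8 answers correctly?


a*(theta - b) = 2.13 * (2.8 - 0.6) = 4.686
exp(-4.686) = 0.0092
P = 1 / (1 + 0.0092)
P = 0.9909

0.9909


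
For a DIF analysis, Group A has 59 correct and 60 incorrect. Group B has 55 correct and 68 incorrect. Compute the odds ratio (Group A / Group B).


Odds_A = 59/60 = 0.9833
Odds_B = 55/68 = 0.8088
OR = Odds_A / Odds_B = 0.9833 / 0.8088
Exactly, OR = (59 * 68) / (60 * 55) = 4012 / 3300
OR = 1.2158

1.2158


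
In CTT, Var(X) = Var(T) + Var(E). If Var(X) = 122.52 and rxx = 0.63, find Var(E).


var_true = rxx * var_obs = 0.63 * 122.52 = 77.1876
var_error = var_obs - var_true
var_error = 122.52 - 77.1876
var_error = 45.3324

45.3324


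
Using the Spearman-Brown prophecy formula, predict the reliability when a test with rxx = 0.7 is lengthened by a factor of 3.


r_new = (n * rxx) / (1 + (n-1) * rxx)
r_new = (3 * 0.7) / (1 + 2 * 0.7)
r_new = 2.1 / 2.4
r_new = 0.875

0.875


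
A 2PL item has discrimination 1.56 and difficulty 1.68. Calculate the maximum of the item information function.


For 2PL, max info at theta = b = 1.68
I_max = a^2 / 4 = 1.56^2 / 4
= 2.4336 / 4
I_max = 0.6084

0.6084


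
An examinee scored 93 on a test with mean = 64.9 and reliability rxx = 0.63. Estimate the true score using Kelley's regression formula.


T_est = rxx * X + (1 - rxx) * mean
T_est = 0.63 * 93 + 0.37 * 64.9
T_est = 58.59 + 24.013
T_est = 82.603

82.603


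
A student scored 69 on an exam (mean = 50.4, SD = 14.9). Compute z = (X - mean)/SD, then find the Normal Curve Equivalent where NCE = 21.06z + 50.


z = (X - mean) / SD = (69 - 50.4) / 14.9
z = 18.6 / 14.9
z = 1.2483
NCE = NCE = 21.06z + 50
Carry z at full precision (z = 18.6 / 14.9) into the conversion:
NCE = 21.06 * (18.6 / 14.9) + 50 = 391.716 / 14.9 + 50
NCE = 26.2897 + 50
NCE = 76.2897

76.2897


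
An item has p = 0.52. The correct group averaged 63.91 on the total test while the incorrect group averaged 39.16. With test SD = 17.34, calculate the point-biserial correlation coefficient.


q = 1 - p = 0.48
rpb = ((M1 - M0) / SD) * sqrt(p * q)
rpb = ((63.91 - 39.16) / 17.34) * sqrt(0.52 * 0.48)
rpb = 0.7131

0.7131


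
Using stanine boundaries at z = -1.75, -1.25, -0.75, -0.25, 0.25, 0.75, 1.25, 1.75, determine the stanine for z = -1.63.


Stanine boundaries: [-1.75, -1.25, -0.75, -0.25, 0.25, 0.75, 1.25, 1.75]
z = -1.63
Check each boundary:
  z >= -1.75 -> could be stanine 2
  z < -1.25
  z < -0.75
  z < -0.25
  z < 0.25
  z < 0.75
  z < 1.25
  z < 1.75
Highest qualifying boundary gives stanine = 2

2


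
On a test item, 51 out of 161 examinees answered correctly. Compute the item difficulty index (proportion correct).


Item difficulty p = number correct / total examinees
p = 51 / 161
p = 0.3168

0.3168


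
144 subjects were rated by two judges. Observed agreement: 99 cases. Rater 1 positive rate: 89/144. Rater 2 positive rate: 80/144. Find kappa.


P_o = 99/144 = 0.6875
P_e = (89*80 + 55*64) / 20736 = 0.513117
kappa = (P_o - P_e) / (1 - P_e)
kappa = (0.6875 - 0.513117) / (1 - 0.513117)
kappa = 0.3582

0.3582


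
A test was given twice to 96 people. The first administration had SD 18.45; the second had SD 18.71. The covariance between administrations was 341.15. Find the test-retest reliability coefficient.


r = cov(X,Y) / (SD_X * SD_Y)
r = 341.15 / (18.45 * 18.71)
r = 341.15 / 345.1995
r = 0.9883

0.9883


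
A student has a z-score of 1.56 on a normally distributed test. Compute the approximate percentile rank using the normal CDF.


CDF(z) = 0.5 * (1 + erf(z/sqrt(2)))
erf(1.1031) = 0.8812
CDF = 0.9406
Percentile rank = 0.9406 * 100 = 94.06

94.06


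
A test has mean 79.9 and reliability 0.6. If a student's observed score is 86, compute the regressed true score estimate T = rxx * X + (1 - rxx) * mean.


T_est = rxx * X + (1 - rxx) * mean
T_est = 0.6 * 86 + 0.4 * 79.9
T_est = 51.6 + 31.96
T_est = 83.56

83.56


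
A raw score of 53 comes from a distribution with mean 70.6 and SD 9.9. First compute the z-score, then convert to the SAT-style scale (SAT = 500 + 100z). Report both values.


z = (X - mean) / SD = (53 - 70.6) / 9.9
z = -17.6 / 9.9
z = -1.7778
SAT-scale = SAT = 500 + 100z
Carry z at full precision (z = -17.6 / 9.9) into the conversion:
SAT-scale = 500 + 100 * (-17.6 / 9.9) = 500 + -1760 / 9.9
SAT-scale = 500 + -177.7778
SAT-scale = 322.2222

322.2222


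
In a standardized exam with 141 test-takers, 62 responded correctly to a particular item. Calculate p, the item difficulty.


Item difficulty p = number correct / total examinees
p = 62 / 141
p = 0.4397

0.4397


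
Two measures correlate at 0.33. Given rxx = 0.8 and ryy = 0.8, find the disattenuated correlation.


r_corrected = rxy / sqrt(rxx * ryy)
= 0.33 / sqrt(0.8 * 0.8)
= 0.33 / sqrt(0.64)
= 0.33 / 0.8
r_corrected = 0.4125

0.4125


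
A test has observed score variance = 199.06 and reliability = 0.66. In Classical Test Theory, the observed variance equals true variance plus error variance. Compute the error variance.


var_true = rxx * var_obs = 0.66 * 199.06 = 131.3796
var_error = var_obs - var_true
var_error = 199.06 - 131.3796
var_error = 67.6804

67.6804


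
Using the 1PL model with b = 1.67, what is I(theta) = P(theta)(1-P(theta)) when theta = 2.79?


P = 1/(1+exp(-(2.79-1.67))) = 0.754
I = P*(1-P) = 0.754 * 0.246
I = 0.1855

0.1855


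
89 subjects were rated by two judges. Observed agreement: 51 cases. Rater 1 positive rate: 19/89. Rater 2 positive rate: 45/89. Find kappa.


P_o = 51/89 = 0.573034
P_e = (19*45 + 70*44) / 7921 = 0.496781
kappa = (P_o - P_e) / (1 - P_e)
kappa = (0.573034 - 0.496781) / (1 - 0.496781)
kappa = 0.1515

0.1515


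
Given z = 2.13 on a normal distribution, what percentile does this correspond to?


CDF(z) = 0.5 * (1 + erf(z/sqrt(2)))
erf(1.5061) = 0.9668
CDF = 0.9834
Percentile rank = 0.9834 * 100 = 98.34

98.34


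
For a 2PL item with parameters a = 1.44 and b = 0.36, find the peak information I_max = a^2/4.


For 2PL, max info at theta = b = 0.36
I_max = a^2 / 4 = 1.44^2 / 4
= 2.0736 / 4
I_max = 0.5184

0.5184


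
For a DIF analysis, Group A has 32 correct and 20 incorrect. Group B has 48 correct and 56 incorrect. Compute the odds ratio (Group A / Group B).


Odds_A = 32/20 = 1.6
Odds_B = 48/56 = 0.8571
OR = Odds_A / Odds_B = 1.6 / 0.8571
Exactly, OR = (32 * 56) / (20 * 48) = 1792 / 960
OR = 1.8667

1.8667


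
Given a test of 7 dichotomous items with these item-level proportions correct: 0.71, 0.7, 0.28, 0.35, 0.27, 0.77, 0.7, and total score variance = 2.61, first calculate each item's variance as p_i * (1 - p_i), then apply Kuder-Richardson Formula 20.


For each item, compute p_i * q_i:
  Item 1: 0.71 * 0.29 = 0.2059
  Item 2: 0.7 * 0.3 = 0.21
  Item 3: 0.28 * 0.72 = 0.2016
  Item 4: 0.35 * 0.65 = 0.2275
  Item 5: 0.27 * 0.73 = 0.1971
  Item 6: 0.77 * 0.23 = 0.1771
  Item 7: 0.7 * 0.3 = 0.21
Sum(p_i * q_i) = 0.2059 + 0.21 + 0.2016 + 0.2275 + 0.1971 + 0.1771 + 0.21 = 1.4292
KR-20 = (k/(k-1)) * (1 - Sum(p_i*q_i) / Var_total)
= (7/6) * (1 - 1.4292/2.61)
= 1.1667 * 0.4524
KR-20 = 0.5278

0.5278


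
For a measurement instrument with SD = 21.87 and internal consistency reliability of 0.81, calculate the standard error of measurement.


SEM = SD * sqrt(1 - rxx)
SEM = 21.87 * sqrt(1 - 0.81)
SEM = 21.87 * sqrt(0.19) = 21.87 * 0.43589
SEM = 9.5329

9.5329


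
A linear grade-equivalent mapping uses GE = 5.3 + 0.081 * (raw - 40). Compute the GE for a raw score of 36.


raw - median = 36 - 40 = -4
slope * diff = 0.081 * -4 = -0.324
GE = 5.3 + -0.324
GE = 4.976

4.976


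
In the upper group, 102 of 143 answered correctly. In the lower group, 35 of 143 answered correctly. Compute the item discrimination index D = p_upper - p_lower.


p_upper = 102/143 = 0.7133
p_lower = 35/143 = 0.2448
D = 0.7133 - 0.2448 = 0.4685

0.4685


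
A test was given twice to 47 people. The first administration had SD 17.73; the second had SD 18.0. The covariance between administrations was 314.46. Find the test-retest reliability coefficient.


r = cov(X,Y) / (SD_X * SD_Y)
r = 314.46 / (17.73 * 18.0)
r = 314.46 / 319.14
r = 0.9853

0.9853


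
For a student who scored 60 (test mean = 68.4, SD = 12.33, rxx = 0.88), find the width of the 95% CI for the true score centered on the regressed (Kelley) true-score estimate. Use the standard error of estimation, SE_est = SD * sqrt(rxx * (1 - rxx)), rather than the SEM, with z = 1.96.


True score estimate = 0.88*60 + 0.12*68.4 = 61.008
SE_est = SD * sqrt(rxx * (1 - rxx)) = 12.33 * sqrt(0.88 * 0.12) = 12.33 * sqrt(0.1056) = 4.006776
CI = T_est +/- z * SE_est, so width = 2 * z * SE_est = 2 * 1.96 * 4.006776
Width = 15.7066

15.7066


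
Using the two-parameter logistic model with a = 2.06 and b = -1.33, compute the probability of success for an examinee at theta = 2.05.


a*(theta - b) = 2.06 * (2.05 - -1.33) = 6.9628
exp(-6.9628) = 0.0009
P = 1 / (1 + 0.0009)
P = 0.9991

0.9991


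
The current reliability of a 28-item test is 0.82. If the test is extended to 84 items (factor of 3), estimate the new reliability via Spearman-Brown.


r_new = (n * rxx) / (1 + (n-1) * rxx)
r_new = (3 * 0.82) / (1 + 2 * 0.82)
r_new = 2.46 / 2.64
r_new = 0.9318

0.9318


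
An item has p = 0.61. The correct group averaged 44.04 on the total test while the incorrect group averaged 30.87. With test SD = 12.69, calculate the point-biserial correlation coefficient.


q = 1 - p = 0.39
rpb = ((M1 - M0) / SD) * sqrt(p * q)
rpb = ((44.04 - 30.87) / 12.69) * sqrt(0.61 * 0.39)
rpb = 0.5062

0.5062


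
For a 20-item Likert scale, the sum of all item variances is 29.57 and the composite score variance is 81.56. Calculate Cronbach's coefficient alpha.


alpha = (k/(k-1)) * (1 - sum(si^2)/s_total^2)
= (20/19) * (1 - 29.57/81.56)
alpha = 0.671

0.671


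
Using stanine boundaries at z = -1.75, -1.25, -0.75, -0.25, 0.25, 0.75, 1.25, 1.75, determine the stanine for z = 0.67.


Stanine boundaries: [-1.75, -1.25, -0.75, -0.25, 0.25, 0.75, 1.25, 1.75]
z = 0.67
Check each boundary:
  z >= -1.75 -> could be stanine 2
  z >= -1.25 -> could be stanine 3
  z >= -0.75 -> could be stanine 4
  z >= -0.25 -> could be stanine 5
  z >= 0.25 -> could be stanine 6
  z < 0.75
  z < 1.25
  z < 1.75
Highest qualifying boundary gives stanine = 6

6


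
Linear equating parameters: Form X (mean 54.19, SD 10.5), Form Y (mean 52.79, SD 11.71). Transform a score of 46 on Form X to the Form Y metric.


slope = SD_Y / SD_X = 11.71 / 10.5 ~ 1.1152
intercept = mean_Y - slope * mean_X = 52.79 - (11.71 / 10.5) * 54.19 ~ -7.6448
Y = slope * X + intercept. To avoid rounding drift from the rounded slope/intercept, evaluate the equivalent form Y = mean_Y + SD_Y * (X - mean_X) / SD_X at full precision:
Y = 52.79 + 11.71 * (46 - 54.19) / 10.5
Y = 52.79 - 11.71 * 8.19 / 10.5
Y = 52.79 - 95.9049 / 10.5
Y = 52.79 - 9.1338
Y = 43.6562

43.6562


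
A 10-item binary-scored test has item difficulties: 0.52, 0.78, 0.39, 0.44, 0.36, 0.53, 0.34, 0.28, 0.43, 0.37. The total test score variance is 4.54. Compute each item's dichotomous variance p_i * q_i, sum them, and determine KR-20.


For each item, compute p_i * q_i:
  Item 1: 0.52 * 0.48 = 0.2496
  Item 2: 0.78 * 0.22 = 0.1716
  Item 3: 0.39 * 0.61 = 0.2379
  Item 4: 0.44 * 0.56 = 0.2464
  Item 5: 0.36 * 0.64 = 0.2304
  Item 6: 0.53 * 0.47 = 0.2491
  Item 7: 0.34 * 0.66 = 0.2244
  Item 8: 0.28 * 0.72 = 0.2016
  Item 9: 0.43 * 0.57 = 0.2451
  Item 10: 0.37 * 0.63 = 0.2331
Sum(p_i * q_i) = 0.2496 + 0.1716 + 0.2379 + 0.2464 + 0.2304 + 0.2491 + 0.2244 + 0.2016 + 0.2451 + 0.2331 = 2.2892
KR-20 = (k/(k-1)) * (1 - Sum(p_i*q_i) / Var_total)
= (10/9) * (1 - 2.2892/4.54)
= 1.1111 * 0.4958
KR-20 = 0.5509

0.5509


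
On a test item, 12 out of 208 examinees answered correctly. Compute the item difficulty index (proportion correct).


Item difficulty p = number correct / total examinees
p = 12 / 208
p = 0.0577

0.0577


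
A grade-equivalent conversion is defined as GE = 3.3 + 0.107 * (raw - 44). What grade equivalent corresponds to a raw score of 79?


raw - median = 79 - 44 = 35
slope * diff = 0.107 * 35 = 3.745
GE = 3.3 + 3.745
GE = 7.045

7.045


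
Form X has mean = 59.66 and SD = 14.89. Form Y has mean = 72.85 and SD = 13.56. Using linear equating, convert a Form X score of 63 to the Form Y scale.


slope = SD_Y / SD_X = 13.56 / 14.89 ~ 0.9107
intercept = mean_Y - slope * mean_X = 72.85 - (13.56 / 14.89) * 59.66 ~ 18.5189
Y = slope * X + intercept. To avoid rounding drift from the rounded slope/intercept, evaluate the equivalent form Y = mean_Y + SD_Y * (X - mean_X) / SD_X at full precision:
Y = 72.85 + 13.56 * (63 - 59.66) / 14.89
Y = 72.85 + 13.56 * 3.34 / 14.89
Y = 72.85 + 45.2904 / 14.89
Y = 72.85 + 3.0417
Y = 75.8917

75.8917


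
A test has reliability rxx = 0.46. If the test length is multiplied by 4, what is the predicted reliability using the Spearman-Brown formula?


r_new = (n * rxx) / (1 + (n-1) * rxx)
r_new = (4 * 0.46) / (1 + 3 * 0.46)
r_new = 1.84 / 2.38
r_new = 0.7731

0.7731


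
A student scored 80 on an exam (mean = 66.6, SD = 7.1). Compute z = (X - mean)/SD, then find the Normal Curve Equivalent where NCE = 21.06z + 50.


z = (X - mean) / SD = (80 - 66.6) / 7.1
z = 13.4 / 7.1
z = 1.8873
NCE = NCE = 21.06z + 50
Carry z at full precision (z = 13.4 / 7.1) into the conversion:
NCE = 21.06 * (13.4 / 7.1) + 50 = 282.204 / 7.1 + 50
NCE = 39.747 + 50
NCE = 89.747

89.747


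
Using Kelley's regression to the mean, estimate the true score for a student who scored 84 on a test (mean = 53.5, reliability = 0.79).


T_est = rxx * X + (1 - rxx) * mean
T_est = 0.79 * 84 + 0.21 * 53.5
T_est = 66.36 + 11.235
T_est = 77.595

77.595


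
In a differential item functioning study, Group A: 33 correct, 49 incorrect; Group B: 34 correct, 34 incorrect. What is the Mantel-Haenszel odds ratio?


Odds_A = 33/49 = 0.6735
Odds_B = 34/34 = 1.0
OR = Odds_A / Odds_B = 0.6735 / 1.0
Exactly, OR = (33 * 34) / (49 * 34) = 1122 / 1666
OR = 0.6735

0.6735


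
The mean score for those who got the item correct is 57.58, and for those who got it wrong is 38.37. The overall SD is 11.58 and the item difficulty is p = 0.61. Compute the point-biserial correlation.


q = 1 - p = 0.39
rpb = ((M1 - M0) / SD) * sqrt(p * q)
rpb = ((57.58 - 38.37) / 11.58) * sqrt(0.61 * 0.39)
rpb = 0.8091

0.8091


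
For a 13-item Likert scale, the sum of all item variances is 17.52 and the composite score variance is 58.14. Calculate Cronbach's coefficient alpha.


alpha = (k/(k-1)) * (1 - sum(si^2)/s_total^2)
= (13/12) * (1 - 17.52/58.14)
alpha = 0.7569

0.7569


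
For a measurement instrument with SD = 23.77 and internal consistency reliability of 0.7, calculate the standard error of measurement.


SEM = SD * sqrt(1 - rxx)
SEM = 23.77 * sqrt(1 - 0.7)
SEM = 23.77 * sqrt(0.3) = 23.77 * 0.547723
SEM = 13.0194

13.0194


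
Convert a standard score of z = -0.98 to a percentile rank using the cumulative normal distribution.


CDF(z) = 0.5 * (1 + erf(z/sqrt(2)))
erf(-0.693) = -0.6729
CDF = 0.1635
Percentile rank = 0.1635 * 100 = 16.35

16.35


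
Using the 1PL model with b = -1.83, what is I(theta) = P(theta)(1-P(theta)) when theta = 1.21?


P = 1/(1+exp(-(1.21--1.83))) = 0.9543
I = P*(1-P) = 0.9543 * 0.0457
I = 0.0436

0.0436


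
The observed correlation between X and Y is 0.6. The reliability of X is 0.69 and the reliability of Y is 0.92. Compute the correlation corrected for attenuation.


r_corrected = rxy / sqrt(rxx * ryy)
= 0.6 / sqrt(0.69 * 0.92)
= 0.6 / sqrt(0.6348)
= 0.6 / 0.796743
r_corrected = 0.7531

0.7531


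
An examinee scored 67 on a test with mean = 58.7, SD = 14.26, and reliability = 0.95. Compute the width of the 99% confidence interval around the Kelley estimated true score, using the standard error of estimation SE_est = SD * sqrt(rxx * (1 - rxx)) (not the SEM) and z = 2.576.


True score estimate = 0.95*67 + 0.05*58.7 = 66.585
SE_est = SD * sqrt(rxx * (1 - rxx)) = 14.26 * sqrt(0.95 * 0.05) = 14.26 * sqrt(0.0475) = 3.107895
CI = T_est +/- z * SE_est, so width = 2 * z * SE_est = 2 * 2.576 * 3.107895
Width = 16.0119

16.0119


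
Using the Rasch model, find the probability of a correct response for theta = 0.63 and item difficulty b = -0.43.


theta - b = 0.63 - -0.43 = 1.06
exp(-(theta - b)) = exp(-1.06) = 0.3465
P = 1 / (1 + 0.3465)
P = 0.7427

0.7427


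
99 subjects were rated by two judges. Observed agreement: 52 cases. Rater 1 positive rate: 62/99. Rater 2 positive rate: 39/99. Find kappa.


P_o = 52/99 = 0.525253
P_e = (62*39 + 37*60) / 9801 = 0.473217
kappa = (P_o - P_e) / (1 - P_e)
kappa = (0.525253 - 0.473217) / (1 - 0.473217)
kappa = 0.0988

0.0988


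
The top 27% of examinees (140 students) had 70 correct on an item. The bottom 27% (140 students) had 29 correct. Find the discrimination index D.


p_upper = 70/140 = 0.5
p_lower = 29/140 = 0.2071
D = 0.5 - 0.2071 = 0.2929

0.2929


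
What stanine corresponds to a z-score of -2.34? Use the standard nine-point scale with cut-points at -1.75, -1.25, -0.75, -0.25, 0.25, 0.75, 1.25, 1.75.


Stanine boundaries: [-1.75, -1.25, -0.75, -0.25, 0.25, 0.75, 1.25, 1.75]
z = -2.34
Check each boundary:
  z < -1.75
  z < -1.25
  z < -0.75
  z < -0.25
  z < 0.25
  z < 0.75
  z < 1.25
  z < 1.75
Highest qualifying boundary gives stanine = 1

1


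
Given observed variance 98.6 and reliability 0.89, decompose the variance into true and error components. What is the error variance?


var_true = rxx * var_obs = 0.89 * 98.6 = 87.754
var_error = var_obs - var_true
var_error = 98.6 - 87.754
var_error = 10.846

10.846


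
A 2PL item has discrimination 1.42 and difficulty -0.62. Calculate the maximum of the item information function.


For 2PL, max info at theta = b = -0.62
I_max = a^2 / 4 = 1.42^2 / 4
= 2.0164 / 4
I_max = 0.5041

0.5041


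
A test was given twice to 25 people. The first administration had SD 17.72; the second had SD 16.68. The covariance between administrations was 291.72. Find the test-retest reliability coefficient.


r = cov(X,Y) / (SD_X * SD_Y)
r = 291.72 / (17.72 * 16.68)
r = 291.72 / 295.5696
r = 0.987

0.987


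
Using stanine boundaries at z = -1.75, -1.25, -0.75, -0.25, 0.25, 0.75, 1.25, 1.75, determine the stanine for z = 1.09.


Stanine boundaries: [-1.75, -1.25, -0.75, -0.25, 0.25, 0.75, 1.25, 1.75]
z = 1.09
Check each boundary:
  z >= -1.75 -> could be stanine 2
  z >= -1.25 -> could be stanine 3
  z >= -0.75 -> could be stanine 4
  z >= -0.25 -> could be stanine 5
  z >= 0.25 -> could be stanine 6
  z >= 0.75 -> could be stanine 7
  z < 1.25
  z < 1.75
Highest qualifying boundary gives stanine = 7

7


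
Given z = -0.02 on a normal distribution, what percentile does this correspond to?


CDF(z) = 0.5 * (1 + erf(z/sqrt(2)))
erf(-0.0141) = -0.016
CDF = 0.492
Percentile rank = 0.492 * 100 = 49.2

49.2


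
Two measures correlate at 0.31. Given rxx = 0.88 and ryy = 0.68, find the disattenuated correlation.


r_corrected = rxy / sqrt(rxx * ryy)
= 0.31 / sqrt(0.88 * 0.68)
= 0.31 / sqrt(0.5984)
= 0.31 / 0.773563
r_corrected = 0.4007

0.4007


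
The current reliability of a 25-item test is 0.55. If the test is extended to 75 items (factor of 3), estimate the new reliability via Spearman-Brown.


r_new = (n * rxx) / (1 + (n-1) * rxx)
r_new = (3 * 0.55) / (1 + 2 * 0.55)
r_new = 1.65 / 2.1
r_new = 0.7857

0.7857


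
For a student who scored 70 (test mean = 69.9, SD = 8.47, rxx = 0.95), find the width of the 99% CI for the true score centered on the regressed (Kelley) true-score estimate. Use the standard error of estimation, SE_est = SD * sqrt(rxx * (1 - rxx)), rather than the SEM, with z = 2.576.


True score estimate = 0.95*70 + 0.05*69.9 = 69.995
SE_est = SD * sqrt(rxx * (1 - rxx)) = 8.47 * sqrt(0.95 * 0.05) = 8.47 * sqrt(0.0475) = 1.845994
CI = T_est +/- z * SE_est, so width = 2 * z * SE_est = 2 * 2.576 * 1.845994
Width = 9.5106

9.5106


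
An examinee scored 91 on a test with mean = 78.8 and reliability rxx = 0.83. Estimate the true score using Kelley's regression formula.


T_est = rxx * X + (1 - rxx) * mean
T_est = 0.83 * 91 + 0.17 * 78.8
T_est = 75.53 + 13.396
T_est = 88.926

88.926


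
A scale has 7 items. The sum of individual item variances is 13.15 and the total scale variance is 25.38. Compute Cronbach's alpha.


alpha = (k/(k-1)) * (1 - sum(si^2)/s_total^2)
= (7/6) * (1 - 13.15/25.38)
alpha = 0.5622

0.5622


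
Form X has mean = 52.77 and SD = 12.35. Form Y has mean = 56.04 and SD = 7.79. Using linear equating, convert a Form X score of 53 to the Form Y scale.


slope = SD_Y / SD_X = 7.79 / 12.35 ~ 0.6308
intercept = mean_Y - slope * mean_X = 56.04 - (7.79 / 12.35) * 52.77 ~ 22.7543
Y = slope * X + intercept. To avoid rounding drift from the rounded slope/intercept, evaluate the equivalent form Y = mean_Y + SD_Y * (X - mean_X) / SD_X at full precision:
Y = 56.04 + 7.79 * (53 - 52.77) / 12.35
Y = 56.04 + 7.79 * 0.23 / 12.35
Y = 56.04 + 1.7917 / 12.35
Y = 56.04 + 0.1451
Y = 56.1851

56.1851


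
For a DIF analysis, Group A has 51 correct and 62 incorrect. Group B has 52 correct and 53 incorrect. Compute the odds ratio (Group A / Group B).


Odds_A = 51/62 = 0.8226
Odds_B = 52/53 = 0.9811
OR = Odds_A / Odds_B = 0.8226 / 0.9811
Exactly, OR = (51 * 53) / (62 * 52) = 2703 / 3224
OR = 0.8384

0.8384


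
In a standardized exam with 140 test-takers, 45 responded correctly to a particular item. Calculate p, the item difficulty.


Item difficulty p = number correct / total examinees
p = 45 / 140
p = 0.3214

0.3214


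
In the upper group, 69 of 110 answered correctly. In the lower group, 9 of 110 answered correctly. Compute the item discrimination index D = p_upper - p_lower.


p_upper = 69/110 = 0.6273
p_lower = 9/110 = 0.0818
D = 0.6273 - 0.0818 = 0.5455

0.5455
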